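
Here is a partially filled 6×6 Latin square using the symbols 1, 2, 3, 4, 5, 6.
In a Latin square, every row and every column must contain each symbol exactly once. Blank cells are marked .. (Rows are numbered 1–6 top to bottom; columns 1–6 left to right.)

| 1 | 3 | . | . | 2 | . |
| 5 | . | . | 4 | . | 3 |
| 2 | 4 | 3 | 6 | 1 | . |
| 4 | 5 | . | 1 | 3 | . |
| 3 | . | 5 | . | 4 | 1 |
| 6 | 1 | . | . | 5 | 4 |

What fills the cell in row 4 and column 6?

2

Row 1, column 4: row 1 has {1, 2, 3} and column 4 has {1, 4, 6}, leaving only 5.
Row 1, column 6: row 1 has {1, 2, 3, 5} and column 6 has {1, 3, 4}, leaving only 6.
Row 4 already has {1, 3, 4, 5} and column 6 already has {1, 3, 4, 6}, so row 4, column 6 must be 2.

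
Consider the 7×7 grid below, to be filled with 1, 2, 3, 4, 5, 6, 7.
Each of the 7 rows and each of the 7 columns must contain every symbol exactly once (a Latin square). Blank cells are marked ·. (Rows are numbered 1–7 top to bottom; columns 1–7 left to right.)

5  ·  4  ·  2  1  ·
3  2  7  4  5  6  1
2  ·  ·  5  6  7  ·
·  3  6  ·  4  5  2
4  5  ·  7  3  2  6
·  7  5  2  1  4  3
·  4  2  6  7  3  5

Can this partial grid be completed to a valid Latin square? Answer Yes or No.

No row or column among the givens repeats a symbol, and propagating forced cells runs into no contradiction.
One valid completion exists (for instance, 5 6 4 3 2 1 7 / 3 2 7 4 5 6 1 / 2 1 3 5 6 7 4 / 7 3 6 1 4 5 2 / 4 5 1 7 3 2 6 / 6 7 5 2 1 4 3 / 1 4 2 6 7 3 5).

Yes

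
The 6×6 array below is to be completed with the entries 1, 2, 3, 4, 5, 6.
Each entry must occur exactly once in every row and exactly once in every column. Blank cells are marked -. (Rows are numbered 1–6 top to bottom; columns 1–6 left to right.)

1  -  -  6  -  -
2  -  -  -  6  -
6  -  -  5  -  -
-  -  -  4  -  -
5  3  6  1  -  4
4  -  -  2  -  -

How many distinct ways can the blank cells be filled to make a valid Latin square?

Row 1, column 2: eliminating its row and column leaves {2, 4, 5}.
Row 1, column 3: eliminating its row and column leaves {2, 3, 4, 5}.
Row 1, column 5: eliminating its row and column leaves {2, 3, 4, 5}.
Row 1, column 6: eliminating its row and column leaves {2, 3, 5}.
Row 2, column 2: eliminating its row and column leaves {1, 4, 5}.
Row 2, column 3: eliminating its row and column leaves {1, 3, 4, 5}.
Row 2, column 4: eliminating its row and column leaves {3}.
Row 2, column 6: eliminating its row and column leaves {1, 3, 5}.
Row 3, column 2: eliminating its row and column leaves {1, 2, 4}.
Row 3, column 3: eliminating its row and column leaves {1, 2, 3, 4}.
Row 3, column 5: eliminating its row and column leaves {1, 2, 3, 4}.
Row 3, column 6: eliminating its row and column leaves {1, 2, 3}.
Row 4, column 1: eliminating its row and column leaves {3}.
Row 4, column 2: eliminating its row and column leaves {1, 2, 5, 6}.
Row 4, column 3: eliminating its row and column leaves {1, 2, 3, 5}.
Row 4, column 5: eliminating its row and column leaves {1, 2, 3, 5}.
Row 4, column 6: eliminating its row and column leaves {1, 2, 3, 5, 6}.
Row 5, column 5: eliminating its row and column leaves {2}.
Row 6, column 2: eliminating its row and column leaves {1, 5, 6}.
Row 6, column 3: eliminating its row and column leaves {1, 3, 5}.
Row 6, column 5: eliminating its row and column leaves {1, 3, 5}.
Row 6, column 6: eliminating its row and column leaves {1, 3, 5, 6}.
Enumerating the assignments across these blanks that avoid any row or column repeat gives 48 completions.

48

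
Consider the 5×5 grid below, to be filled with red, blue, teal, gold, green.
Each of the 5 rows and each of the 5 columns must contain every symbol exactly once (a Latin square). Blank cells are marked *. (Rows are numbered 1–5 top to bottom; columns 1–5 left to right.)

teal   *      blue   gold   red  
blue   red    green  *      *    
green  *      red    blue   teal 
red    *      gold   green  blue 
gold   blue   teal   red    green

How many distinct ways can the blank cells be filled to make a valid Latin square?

1

Row 1, column 2: eliminating its row and column leaves {green}.
Row 2, column 4: eliminating its row and column leaves {teal}.
Row 2, column 5: eliminating its row and column leaves {gold}.
Row 3, column 2: eliminating its row and column leaves {gold}.
Row 4, column 2: eliminating its row and column leaves {teal}.
Only one assignment across all blanks avoids any row or column repeat, giving 1 completion.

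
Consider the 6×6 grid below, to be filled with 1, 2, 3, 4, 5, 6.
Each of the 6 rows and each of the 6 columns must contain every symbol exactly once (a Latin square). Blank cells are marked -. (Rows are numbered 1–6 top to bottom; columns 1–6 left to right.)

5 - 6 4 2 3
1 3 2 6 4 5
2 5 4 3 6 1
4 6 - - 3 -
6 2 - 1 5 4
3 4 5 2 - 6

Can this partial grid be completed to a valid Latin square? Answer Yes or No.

Yes

No row or column among the givens repeats a symbol, and propagating forced cells runs into no contradiction.
One valid completion exists (for instance, 5 1 6 4 2 3 / 1 3 2 6 4 5 / 2 5 4 3 6 1 / 4 6 1 5 3 2 / 6 2 3 1 5 4 / 3 4 5 2 1 6).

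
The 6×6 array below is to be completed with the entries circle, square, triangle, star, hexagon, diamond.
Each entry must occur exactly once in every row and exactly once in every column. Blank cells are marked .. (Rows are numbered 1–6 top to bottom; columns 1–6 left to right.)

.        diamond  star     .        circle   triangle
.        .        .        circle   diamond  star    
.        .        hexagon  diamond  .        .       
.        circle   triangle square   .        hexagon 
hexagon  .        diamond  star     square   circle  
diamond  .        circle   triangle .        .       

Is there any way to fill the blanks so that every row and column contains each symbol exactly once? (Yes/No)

No

Row 1, column 1: row 1 has {circle, triangle, star, diamond} and column 1 has {hexagon, diamond}, so it must be square.
Row 1, column 4: row 1 has {circle, square, triangle, star, diamond} and column 4 has {circle, square, triangle, star, diamond}, so it must be hexagon.
Row 2, column 1: row 2 has {circle, star, diamond} and column 1 has {square, hexagon, diamond}, so it must be triangle.
Row 2, column 3: row 2 has {circle, triangle, star, diamond} and column 3 has {circle, triangle, star, hexagon, diamond}, so it must be square.
Row 2, column 2: row 2 has {circle, square, triangle, star, diamond} and column 2 has {circle, diamond}, so it must be hexagon.
Row 3, column 6: row 3 has {hexagon, diamond} and column 6 has {circle, triangle, star, hexagon}, so it must be square.
Now row 6, column 6: row 6 together with column 6 already contain {circle, square, triangle, star, hexagon, diamond} — every symbol — so nothing can go there. The grid has no valid completion.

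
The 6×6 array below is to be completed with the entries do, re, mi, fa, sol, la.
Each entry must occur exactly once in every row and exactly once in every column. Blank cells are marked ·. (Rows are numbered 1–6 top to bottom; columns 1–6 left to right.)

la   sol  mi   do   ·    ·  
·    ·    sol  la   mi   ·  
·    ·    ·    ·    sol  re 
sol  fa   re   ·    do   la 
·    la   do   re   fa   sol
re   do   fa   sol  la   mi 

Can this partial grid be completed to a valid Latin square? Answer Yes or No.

No row or column among the givens repeats a symbol, and propagating forced cells runs into no contradiction.
One valid completion exists (for instance, la sol mi do re fa / fa re sol la mi do / do mi la fa sol re / sol fa re mi do la / mi la do re fa sol / re do fa sol la mi).

Yes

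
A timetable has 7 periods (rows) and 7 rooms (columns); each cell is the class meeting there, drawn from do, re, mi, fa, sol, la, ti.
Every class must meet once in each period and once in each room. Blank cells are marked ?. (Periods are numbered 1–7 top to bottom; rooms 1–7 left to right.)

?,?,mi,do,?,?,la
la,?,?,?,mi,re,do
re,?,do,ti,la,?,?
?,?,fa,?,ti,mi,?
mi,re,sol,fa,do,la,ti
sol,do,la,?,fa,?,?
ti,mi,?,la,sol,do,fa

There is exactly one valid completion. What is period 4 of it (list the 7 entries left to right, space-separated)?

do la fa re ti mi sol

Period 4, room 1: period 4 has {mi, fa, ti} and room 1 has {re, mi, sol, la, ti}, leaving only do.
Period 1, room 1: period 1 has {do, mi, la} and room 1 has {do, re, mi, sol, la, ti}, leaving only fa.
Period 1, room 5: period 1 has {do, mi, fa, la} and room 5 has {do, mi, fa, sol, la, ti}, leaving only re.
Period 2, room 3: period 2 has {do, re, mi, la} and room 3 has {do, mi, fa, sol, la}, leaving only ti.
Period 2, room 4: period 2 has {do, re, mi, la, ti} and room 4 has {do, fa, la, ti}, leaving only sol.
Period 4, room 4: period 4 has {do, mi, fa, ti} and room 4 has {do, fa, sol, la, ti}, leaving only re.
Period 4, room 7: period 4 has {do, re, mi, fa, ti} and room 7 has {do, fa, la, ti}, leaving only sol.
Period 4, room 2: period 4 has {do, re, mi, fa, sol, ti} and room 2 has {do, re, mi}, leaving only la.
So period 4 reads: do la fa re ti mi sol.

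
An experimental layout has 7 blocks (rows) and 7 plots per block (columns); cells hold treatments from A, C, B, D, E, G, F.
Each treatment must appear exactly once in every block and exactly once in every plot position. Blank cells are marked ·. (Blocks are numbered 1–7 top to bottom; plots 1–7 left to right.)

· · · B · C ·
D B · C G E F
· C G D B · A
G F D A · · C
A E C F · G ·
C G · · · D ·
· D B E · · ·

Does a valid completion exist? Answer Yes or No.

Block 6, plot 4: block 6 together with plot 4 already contain {A, C, B, D, E, G, F} — every symbol — so nothing can go there. The grid has no valid completion.

No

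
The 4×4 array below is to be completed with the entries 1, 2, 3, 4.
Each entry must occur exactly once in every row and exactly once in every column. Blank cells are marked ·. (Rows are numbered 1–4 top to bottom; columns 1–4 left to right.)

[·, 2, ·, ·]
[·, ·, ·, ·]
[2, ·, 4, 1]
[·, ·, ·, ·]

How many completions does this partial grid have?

Row 1, column 1: eliminating its row and column leaves {1, 3, 4}.
Row 1, column 3: eliminating its row and column leaves {1, 3}.
Row 1, column 4: eliminating its row and column leaves {3, 4}.
Row 2, column 1: eliminating its row and column leaves {1, 3, 4}.
Row 2, column 2: eliminating its row and column leaves {1, 3, 4}.
Row 2, column 3: eliminating its row and column leaves {1, 2, 3}.
Row 2, column 4: eliminating its row and column leaves {2, 3, 4}.
Row 3, column 2: eliminating its row and column leaves {3}.
Row 4, column 1: eliminating its row and column leaves {1, 3, 4}.
Row 4, column 2: eliminating its row and column leaves {1, 3, 4}.
Row 4, column 3: eliminating its row and column leaves {1, 2, 3}.
Row 4, column 4: eliminating its row and column leaves {2, 3, 4}.
Enumerating the assignments across these blanks that avoid any row or column repeat gives 8 completions.

8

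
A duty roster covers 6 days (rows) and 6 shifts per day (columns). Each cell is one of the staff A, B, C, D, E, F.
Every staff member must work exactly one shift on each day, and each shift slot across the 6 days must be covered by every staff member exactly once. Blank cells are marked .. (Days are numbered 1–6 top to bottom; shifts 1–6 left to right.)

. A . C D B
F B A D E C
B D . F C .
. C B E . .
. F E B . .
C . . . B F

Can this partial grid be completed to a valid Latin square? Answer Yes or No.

No

Day 3, shift 3: day 3 together with shift 3 already contain {A, B, C, D, E, F} — every symbol — so nothing can go there. The grid has no valid completion.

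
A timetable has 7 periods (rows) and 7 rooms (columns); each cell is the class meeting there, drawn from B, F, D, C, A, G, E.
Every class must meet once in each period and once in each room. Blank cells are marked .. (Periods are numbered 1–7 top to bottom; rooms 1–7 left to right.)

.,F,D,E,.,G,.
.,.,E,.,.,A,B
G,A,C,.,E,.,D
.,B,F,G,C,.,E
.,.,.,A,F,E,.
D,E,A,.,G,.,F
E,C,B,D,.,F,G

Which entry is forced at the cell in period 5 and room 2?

Period 2, room 5: period 2 has {B, A, E} and room 5 has {F, C, G, E}, leaving only D.
Period 2, room 2: period 2 has {B, D, A, E} and room 2 has {B, F, C, A, E}, leaving only G.
Period 5 already has {F, A, E} and room 2 already has {B, F, C, A, G, E}, so period 5, room 2 must be D.

D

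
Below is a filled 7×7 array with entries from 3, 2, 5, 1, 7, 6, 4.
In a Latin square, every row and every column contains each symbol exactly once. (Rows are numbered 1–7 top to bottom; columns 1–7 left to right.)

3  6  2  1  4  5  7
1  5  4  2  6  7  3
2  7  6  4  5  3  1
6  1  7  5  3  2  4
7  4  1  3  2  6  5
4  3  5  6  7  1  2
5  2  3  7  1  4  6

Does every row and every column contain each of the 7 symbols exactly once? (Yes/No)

Each row is a permutation of the 7 symbols, and so is each column.

Yes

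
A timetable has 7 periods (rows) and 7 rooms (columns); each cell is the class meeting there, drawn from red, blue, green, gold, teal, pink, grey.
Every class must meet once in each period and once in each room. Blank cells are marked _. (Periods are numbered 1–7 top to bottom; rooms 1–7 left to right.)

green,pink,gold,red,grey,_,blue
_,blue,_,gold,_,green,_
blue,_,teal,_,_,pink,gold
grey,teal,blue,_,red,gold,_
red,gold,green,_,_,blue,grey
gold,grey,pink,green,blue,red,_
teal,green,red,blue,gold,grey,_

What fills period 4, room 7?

green

Period 1, room 6: period 1 has {red, blue, green, gold, pink, grey} and room 6 has {red, blue, green, gold, pink, grey}, leaving only teal.
Period 2, room 1: period 2 has {blue, green, gold} and room 1 has {red, blue, green, gold, teal, grey}, leaving only pink.
Period 2, room 3: period 2 has {blue, green, gold, pink} and room 3 has {red, blue, green, gold, teal, pink}, leaving only grey.
Period 2, room 5: period 2 has {blue, green, gold, pink, grey} and room 5 has {red, blue, gold, grey}, leaving only teal.
Period 2, room 7: period 2 has {blue, green, gold, teal, pink, grey} and room 7 has {blue, gold, grey}, leaving only red.
Period 3, room 2: period 3 has {blue, gold, teal, pink} and room 2 has {blue, green, gold, teal, pink, grey}, leaving only red.
Period 3, room 4: period 3 has {red, blue, gold, teal, pink} and room 4 has {red, blue, green, gold}, leaving only grey.
Period 3, room 5: period 3 has {red, blue, gold, teal, pink, grey} and room 5 has {red, blue, gold, teal, grey}, leaving only green.
Period 4, room 4: period 4 has {red, blue, gold, teal, grey} and room 4 has {red, blue, green, gold, grey}, leaving only pink.
Period 4 already has {red, blue, gold, teal, pink, grey} and room 7 already has {red, blue, gold, grey}, so period 4, room 7 must be green.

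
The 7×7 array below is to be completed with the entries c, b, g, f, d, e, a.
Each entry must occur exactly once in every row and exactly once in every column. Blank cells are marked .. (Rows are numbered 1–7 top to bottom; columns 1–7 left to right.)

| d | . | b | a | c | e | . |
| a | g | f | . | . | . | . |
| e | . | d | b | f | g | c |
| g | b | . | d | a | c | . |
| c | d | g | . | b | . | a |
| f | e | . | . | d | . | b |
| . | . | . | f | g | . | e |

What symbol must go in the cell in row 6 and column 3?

c

Row 1, column 2: row 1 has {c, b, d, e, a} and column 2 has {b, g, d, e}, leaving only f.
Row 1, column 7: row 1 has {c, b, f, d, e, a} and column 7 has {c, b, e, a}, leaving only g.
Row 2, column 5: row 2 has {g, f, a} and column 5 has {c, b, g, f, d, a}, leaving only e.
Row 2, column 4: row 2 has {g, f, e, a} and column 4 has {b, f, d, a}, leaving only c.
Row 2, column 7: row 2 has {c, g, f, e, a} and column 7 has {c, b, g, e, a}, leaving only d.
Row 2, column 6: row 2 has {c, g, f, d, e, a} and column 6 has {c, g, e}, leaving only b.
Row 3, column 2: row 3 has {c, b, g, f, d, e} and column 2 has {b, g, f, d, e}, leaving only a.
Row 4, column 3: row 4 has {c, b, g, d, a} and column 3 has {b, g, f, d}, leaving only e.
Row 4, column 7: row 4 has {c, b, g, d, e, a} and column 7 has {c, b, g, d, e, a}, leaving only f.
Row 5, column 4: row 5 has {c, b, g, d, a} and column 4 has {c, b, f, d, a}, leaving only e.
Row 5, column 6: row 5 has {c, b, g, d, e, a} and column 6 has {c, b, g, e}, leaving only f.
Row 6, column 4: row 6 has {b, f, d, e} and column 4 has {c, b, f, d, e, a}, leaving only g.
Row 6, column 6: row 6 has {b, g, f, d, e} and column 6 has {c, b, g, f, e}, leaving only a.
Row 6 already has {b, g, f, d, e, a} and column 3 already has {b, g, f, d, e}, so row 6, column 3 must be c.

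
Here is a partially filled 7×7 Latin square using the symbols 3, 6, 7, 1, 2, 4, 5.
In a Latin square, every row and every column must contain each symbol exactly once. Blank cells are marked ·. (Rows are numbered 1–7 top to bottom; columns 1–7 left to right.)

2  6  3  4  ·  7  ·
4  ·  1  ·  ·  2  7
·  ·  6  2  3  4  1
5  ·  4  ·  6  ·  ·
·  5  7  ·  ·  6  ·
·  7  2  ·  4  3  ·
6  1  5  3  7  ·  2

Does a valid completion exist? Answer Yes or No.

Row 3, column 2: row 3 together with column 2 already contain {3, 6, 7, 1, 2, 4, 5} — every symbol — so nothing can go there. The grid has no valid completion.

No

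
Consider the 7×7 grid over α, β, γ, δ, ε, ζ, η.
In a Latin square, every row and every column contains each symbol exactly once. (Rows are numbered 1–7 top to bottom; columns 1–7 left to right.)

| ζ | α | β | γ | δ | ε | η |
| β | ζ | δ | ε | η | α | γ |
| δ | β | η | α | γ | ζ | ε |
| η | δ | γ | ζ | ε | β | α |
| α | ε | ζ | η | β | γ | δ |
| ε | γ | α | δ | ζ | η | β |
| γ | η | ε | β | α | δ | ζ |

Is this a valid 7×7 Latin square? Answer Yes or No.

Yes

Each row is a permutation of the 7 symbols, and so is each column.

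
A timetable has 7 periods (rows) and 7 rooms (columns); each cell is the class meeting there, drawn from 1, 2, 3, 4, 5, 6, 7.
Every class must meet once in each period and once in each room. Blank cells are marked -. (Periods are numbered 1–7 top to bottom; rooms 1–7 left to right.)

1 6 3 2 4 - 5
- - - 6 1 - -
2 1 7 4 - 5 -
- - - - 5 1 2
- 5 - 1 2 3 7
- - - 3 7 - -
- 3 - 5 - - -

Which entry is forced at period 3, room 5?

3

Period 1, room 6: period 1 has {1, 2, 3, 4, 5, 6} and room 6 has {1, 3, 5}, leaving only 7.
Period 4, room 4: period 4 has {1, 2, 5} and room 4 has {1, 2, 3, 4, 5, 6}, leaving only 7.
Period 4, room 2: period 4 has {1, 2, 5, 7} and room 2 has {1, 3, 5, 6}, leaving only 4.
Period 4, room 3: period 4 has {1, 2, 4, 5, 7} and room 3 has {3, 7}, leaving only 6.
Period 4, room 1: period 4 has {1, 2, 4, 5, 6, 7} and room 1 has {1, 2}, leaving only 3.
Period 5, room 3: period 5 has {1, 2, 3, 5, 7} and room 3 has {3, 6, 7}, leaving only 4.
Period 5, room 1: period 5 has {1, 2, 3, 4, 5, 7} and room 1 has {1, 2, 3}, leaving only 6.
Period 6, room 2: period 6 has {3, 7} and room 2 has {1, 3, 4, 5, 6}, leaving only 2.
Period 2, room 2: period 2 has {1, 6} and room 2 has {1, 2, 3, 4, 5, 6}, leaving only 7.
Period 7, room 5: period 7 has {3, 5} and room 5 has {1, 2, 4, 5, 7}, leaving only 6.
Period 3 already has {1, 2, 4, 5, 7} and room 5 already has {1, 2, 4, 5, 6, 7}, so period 3, room 5 must be 3.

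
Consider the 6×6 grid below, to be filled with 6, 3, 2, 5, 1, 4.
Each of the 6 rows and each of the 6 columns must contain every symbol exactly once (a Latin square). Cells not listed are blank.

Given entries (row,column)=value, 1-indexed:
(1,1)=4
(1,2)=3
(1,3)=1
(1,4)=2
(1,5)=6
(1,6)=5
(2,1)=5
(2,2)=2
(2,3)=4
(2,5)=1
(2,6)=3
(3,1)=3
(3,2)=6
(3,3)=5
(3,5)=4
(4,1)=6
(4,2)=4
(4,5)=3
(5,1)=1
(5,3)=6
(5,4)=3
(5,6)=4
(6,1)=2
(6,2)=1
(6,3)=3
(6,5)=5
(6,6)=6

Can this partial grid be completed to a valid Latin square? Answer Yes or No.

No row or column among the givens repeats a symbol, and propagating forced cells runs into no contradiction.
One valid completion exists (for instance, 4 3 1 2 6 5 / 5 2 4 6 1 3 / 3 6 5 1 4 2 / 6 4 2 5 3 1 / 1 5 6 3 2 4 / 2 1 3 4 5 6).

Yes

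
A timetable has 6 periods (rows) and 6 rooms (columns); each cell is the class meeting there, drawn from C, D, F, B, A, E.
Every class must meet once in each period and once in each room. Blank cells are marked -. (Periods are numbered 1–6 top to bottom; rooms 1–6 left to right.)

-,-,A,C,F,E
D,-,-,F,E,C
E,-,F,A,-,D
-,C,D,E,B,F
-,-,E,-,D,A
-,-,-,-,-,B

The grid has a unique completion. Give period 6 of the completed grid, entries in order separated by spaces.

F E C D A B

Period 6, room 3: period 6 has {B} and room 3 has {D, F, A, E}, leaving only C.
Period 6, room 4: period 6 has {C, B} and room 4 has {C, F, A, E}, leaving only D.
Period 6, room 5: period 6 has {C, D, B} and room 5 has {D, F, B, E}, leaving only A.
Period 6, room 1: period 6 has {C, D, B, A} and room 1 has {D, E}, leaving only F.
Period 6, room 2: period 6 has {C, D, F, B, A} and room 2 has {C}, leaving only E.
So period 6 reads: F E C D A B.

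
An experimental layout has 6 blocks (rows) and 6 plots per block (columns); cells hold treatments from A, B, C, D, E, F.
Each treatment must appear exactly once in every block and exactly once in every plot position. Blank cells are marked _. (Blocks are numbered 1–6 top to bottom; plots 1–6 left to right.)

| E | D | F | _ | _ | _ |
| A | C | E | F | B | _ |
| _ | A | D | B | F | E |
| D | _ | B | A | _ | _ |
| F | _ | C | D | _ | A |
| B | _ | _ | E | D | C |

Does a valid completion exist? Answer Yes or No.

Yes

No block or plot among the givens repeats a symbol, and propagating forced cells runs into no contradiction.
One valid completion exists (for instance, E D F C A B / A C E F B D / C A D B F E / D E B A C F / F B C D E A / B F A E D C).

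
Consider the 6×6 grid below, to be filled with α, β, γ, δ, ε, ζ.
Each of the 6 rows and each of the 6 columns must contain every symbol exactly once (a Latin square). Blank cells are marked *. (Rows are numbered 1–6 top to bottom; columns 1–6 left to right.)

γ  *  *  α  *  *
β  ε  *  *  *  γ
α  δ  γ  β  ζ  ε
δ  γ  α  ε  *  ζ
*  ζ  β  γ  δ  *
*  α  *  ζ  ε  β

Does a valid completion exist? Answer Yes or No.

Row 6, column 1: row 6 together with column 1 already contain {α, β, γ, δ, ε, ζ} — every symbol — so nothing can go there. The grid has no valid completion.

No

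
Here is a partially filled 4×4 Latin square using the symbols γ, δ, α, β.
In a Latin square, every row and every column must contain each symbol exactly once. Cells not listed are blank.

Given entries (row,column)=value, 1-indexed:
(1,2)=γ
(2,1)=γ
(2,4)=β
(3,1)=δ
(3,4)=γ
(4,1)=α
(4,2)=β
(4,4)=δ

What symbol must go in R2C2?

δ

Row 1, column 1: row 1 has {γ} and column 1 has {γ, δ, α}, leaving only β.
Row 1, column 4: row 1 has {γ, β} and column 4 has {γ, δ, β}, leaving only α.
Row 1, column 3: row 1 has {γ, α, β} and column 3 has {}, leaving only δ.
Row 2, column 3: row 2 has {γ, β} and column 3 has {δ}, leaving only α.
Row 2 already has {γ, α, β} and column 2 already has {γ, β}, so row 2, column 2 must be δ.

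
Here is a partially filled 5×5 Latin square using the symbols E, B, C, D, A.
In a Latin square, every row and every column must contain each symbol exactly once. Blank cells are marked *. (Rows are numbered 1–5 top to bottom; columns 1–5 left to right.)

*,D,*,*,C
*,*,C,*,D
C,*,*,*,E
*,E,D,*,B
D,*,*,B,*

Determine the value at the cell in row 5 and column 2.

Row 4, column 1: row 4 has {E, B, D} and column 1 has {C, D}, leaving only A.
Row 4, column 4: row 4 has {E, B, D, A} and column 4 has {B}, leaving only C.
Row 5, column 5: row 5 has {B, D} and column 5 has {E, B, C, D}, leaving only A.
Row 5 already has {B, D, A} and column 2 already has {E, D}, so row 5, column 2 must be C.

C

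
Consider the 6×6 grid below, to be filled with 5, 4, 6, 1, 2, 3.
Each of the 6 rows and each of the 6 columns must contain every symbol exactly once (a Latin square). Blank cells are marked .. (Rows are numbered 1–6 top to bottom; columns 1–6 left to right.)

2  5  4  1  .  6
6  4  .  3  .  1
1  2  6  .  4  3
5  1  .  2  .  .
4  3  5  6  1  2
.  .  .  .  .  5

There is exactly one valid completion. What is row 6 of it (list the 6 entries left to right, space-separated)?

3 6 1 4 2 5

Row 6, column 1: row 6 has {5} and column 1 has {5, 4, 6, 1, 2}, leaving only 3.
Row 6, column 2: row 6 has {5, 3} and column 2 has {5, 4, 1, 2, 3}, leaving only 6.
Row 6, column 4: row 6 has {5, 6, 3} and column 4 has {6, 1, 2, 3}, leaving only 4.
Row 6, column 5: row 6 has {5, 4, 6, 3} and column 5 has {4, 1}, leaving only 2.
Row 6, column 3: row 6 has {5, 4, 6, 2, 3} and column 3 has {5, 4, 6}, leaving only 1.
So row 6 reads: 3 6 1 4 2 5.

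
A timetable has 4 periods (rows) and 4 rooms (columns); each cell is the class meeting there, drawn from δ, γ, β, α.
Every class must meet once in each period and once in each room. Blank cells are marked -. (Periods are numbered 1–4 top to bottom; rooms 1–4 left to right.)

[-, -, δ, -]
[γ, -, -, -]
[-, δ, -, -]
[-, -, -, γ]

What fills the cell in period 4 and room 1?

Period 4, room 1 is narrowed to {δ, β, α}.
If it were β, then period 3, room 1 would be left with no valid symbol.
If it were α, then period 3, room 1 would be left with no valid symbol.
So period 4, room 1 must be δ.

δ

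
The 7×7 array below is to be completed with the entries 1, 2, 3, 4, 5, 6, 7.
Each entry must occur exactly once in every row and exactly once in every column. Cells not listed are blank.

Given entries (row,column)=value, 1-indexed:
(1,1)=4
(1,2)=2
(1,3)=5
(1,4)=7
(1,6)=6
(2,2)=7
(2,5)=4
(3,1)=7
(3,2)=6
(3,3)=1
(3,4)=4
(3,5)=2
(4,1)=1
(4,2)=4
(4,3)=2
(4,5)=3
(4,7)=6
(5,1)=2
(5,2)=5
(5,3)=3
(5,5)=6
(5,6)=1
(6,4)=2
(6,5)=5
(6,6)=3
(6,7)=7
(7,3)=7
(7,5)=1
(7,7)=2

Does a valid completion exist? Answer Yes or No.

Row 1, column 5: row 1 together with column 5 already contain {1, 2, 3, 4, 5, 6, 7} — every symbol — so nothing can go there. The grid has no valid completion.

No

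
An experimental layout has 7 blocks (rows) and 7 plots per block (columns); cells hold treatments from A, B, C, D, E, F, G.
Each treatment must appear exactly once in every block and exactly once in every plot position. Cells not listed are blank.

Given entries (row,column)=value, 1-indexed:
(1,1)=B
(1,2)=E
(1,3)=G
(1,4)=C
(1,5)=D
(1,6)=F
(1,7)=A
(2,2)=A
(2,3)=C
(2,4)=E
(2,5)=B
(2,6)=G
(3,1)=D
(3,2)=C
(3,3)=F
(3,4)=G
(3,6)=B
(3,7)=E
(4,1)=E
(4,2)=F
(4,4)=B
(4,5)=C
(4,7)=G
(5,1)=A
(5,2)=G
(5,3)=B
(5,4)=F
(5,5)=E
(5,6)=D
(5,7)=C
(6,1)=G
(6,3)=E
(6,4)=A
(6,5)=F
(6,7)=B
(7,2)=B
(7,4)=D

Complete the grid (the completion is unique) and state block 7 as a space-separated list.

C B A D G E F

Block 7, plot 3: block 7 has {B, D} and plot 3 has {B, C, E, F, G}, leaving only A.
Block 7, plot 5: block 7 has {A, B, D} and plot 5 has {B, C, D, E, F}, leaving only G.
Block 7, plot 7: block 7 has {A, B, D, G} and plot 7 has {A, B, C, E, G}, leaving only F.
Block 7, plot 1: block 7 has {A, B, D, F, G} and plot 1 has {A, B, D, E, G}, leaving only C.
Block 7, plot 6: block 7 has {A, B, C, D, F, G} and plot 6 has {B, D, F, G}, leaving only E.
So block 7 reads: C B A D G E F.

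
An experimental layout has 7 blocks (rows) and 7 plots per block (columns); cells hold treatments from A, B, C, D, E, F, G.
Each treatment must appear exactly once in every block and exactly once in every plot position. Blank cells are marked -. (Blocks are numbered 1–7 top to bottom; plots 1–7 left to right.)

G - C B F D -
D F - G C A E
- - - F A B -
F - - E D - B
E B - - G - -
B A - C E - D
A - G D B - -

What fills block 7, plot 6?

Block 1, plot 2: block 1 has {B, C, D, F, G} and plot 2 has {A, B, F}, leaving only E.
Block 1, plot 7: block 1 has {B, C, D, E, F, G} and plot 7 has {B, D, E}, leaving only A.
Block 2, plot 3: block 2 has {A, C, D, E, F, G} and plot 3 has {C, G}, leaving only B.
Block 3, plot 1: block 3 has {A, B, F} and plot 1 has {A, B, D, E, F, G}, leaving only C.
Block 3, plot 7: block 3 has {A, B, C, F} and plot 7 has {A, B, D, E}, leaving only G.
Block 3, plot 2: block 3 has {A, B, C, F, G} and plot 2 has {A, B, E, F}, leaving only D.
Block 3, plot 3: block 3 has {A, B, C, D, F, G} and plot 3 has {B, C, G}, leaving only E.
Block 4, plot 3: block 4 has {B, D, E, F} and plot 3 has {B, C, E, G}, leaving only A.
Block 5, plot 4: block 5 has {B, E, G} and plot 4 has {B, C, D, E, F, G}, leaving only A.
Block 6, plot 3: block 6 has {A, B, C, D, E} and plot 3 has {A, B, C, E, G}, leaving only F.
Block 5, plot 3: block 5 has {A, B, E, G} and plot 3 has {A, B, C, E, F, G}, leaving only D.
Block 6, plot 6: block 6 has {A, B, C, D, E, F} and plot 6 has {A, B, D}, leaving only G.
Block 4, plot 6: block 4 has {A, B, D, E, F} and plot 6 has {A, B, D, G}, leaving only C.
Block 4, plot 2: block 4 has {A, B, C, D, E, F} and plot 2 has {A, B, D, E, F}, leaving only G.
Block 5, plot 6: block 5 has {A, B, D, E, G} and plot 6 has {A, B, C, D, G}, leaving only F.
Block 7 already has {A, B, D, G} and plot 6 already has {A, B, C, D, F, G}, so block 7, plot 6 must be E.

E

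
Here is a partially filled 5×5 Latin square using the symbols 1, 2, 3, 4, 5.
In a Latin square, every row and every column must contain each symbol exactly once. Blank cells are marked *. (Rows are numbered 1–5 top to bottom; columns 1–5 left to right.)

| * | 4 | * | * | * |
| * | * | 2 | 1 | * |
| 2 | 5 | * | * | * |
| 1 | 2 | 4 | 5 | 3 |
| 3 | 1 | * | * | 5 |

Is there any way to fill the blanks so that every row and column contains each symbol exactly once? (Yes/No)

Row 5, column 3: row 5 together with column 3 already contain {1, 2, 3, 4, 5} — every symbol — so nothing can go there. The grid has no valid completion.

No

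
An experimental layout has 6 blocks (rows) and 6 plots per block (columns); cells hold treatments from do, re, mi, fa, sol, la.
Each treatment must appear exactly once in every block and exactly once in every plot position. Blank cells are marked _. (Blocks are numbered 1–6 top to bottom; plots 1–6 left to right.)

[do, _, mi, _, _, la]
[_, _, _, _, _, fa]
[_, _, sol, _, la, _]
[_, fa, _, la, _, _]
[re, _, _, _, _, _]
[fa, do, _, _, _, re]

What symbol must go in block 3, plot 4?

Block 3, plot 1: block 3 has {sol, la} and plot 1 has {do, re, fa}, leaving only mi.
Block 3, plot 2: block 3 has {mi, sol, la} and plot 2 has {do, fa}, leaving only re.
Block 1, plot 2: block 1 has {do, mi, la} and plot 2 has {do, re, fa}, leaving only sol.
Block 3, plot 6: block 3 has {re, mi, sol, la} and plot 6 has {re, fa, la}, leaving only do.
Block 3 already has {do, re, mi, sol, la} and plot 4 already has {la}, so block 3, plot 4 must be fa.

fa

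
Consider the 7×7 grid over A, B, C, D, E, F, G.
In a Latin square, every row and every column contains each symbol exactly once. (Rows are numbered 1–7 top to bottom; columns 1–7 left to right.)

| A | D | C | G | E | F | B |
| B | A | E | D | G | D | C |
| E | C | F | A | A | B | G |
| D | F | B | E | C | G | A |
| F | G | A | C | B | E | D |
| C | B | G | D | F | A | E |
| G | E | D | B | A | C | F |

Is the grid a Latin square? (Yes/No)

Row 2 contains D twice (at columns 4 and 6); row 3 is also not a permutation.

No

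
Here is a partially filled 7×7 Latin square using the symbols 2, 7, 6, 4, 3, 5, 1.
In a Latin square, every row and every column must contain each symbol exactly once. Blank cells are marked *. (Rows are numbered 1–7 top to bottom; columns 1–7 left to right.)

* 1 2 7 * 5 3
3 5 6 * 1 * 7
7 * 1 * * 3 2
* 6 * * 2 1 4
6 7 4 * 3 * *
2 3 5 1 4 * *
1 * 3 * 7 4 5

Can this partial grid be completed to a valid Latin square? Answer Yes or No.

Row 1, column 1: row 1 has {2, 7, 3, 5, 1} and column 1 has {2, 7, 6, 3, 1}, so it must be 4.
Row 1, column 5: row 1 has {2, 7, 4, 3, 5, 1} and column 5 has {2, 7, 4, 3, 1}, so it must be 6.
Row 2, column 6: row 2 has {7, 6, 3, 5, 1} and column 6 has {4, 3, 5, 1}, so it must be 2.
Now row 5, column 6: row 5 together with column 6 already contain {2, 7, 6, 4, 3, 5, 1} — every symbol — so nothing can go there. The grid has no valid completion.

No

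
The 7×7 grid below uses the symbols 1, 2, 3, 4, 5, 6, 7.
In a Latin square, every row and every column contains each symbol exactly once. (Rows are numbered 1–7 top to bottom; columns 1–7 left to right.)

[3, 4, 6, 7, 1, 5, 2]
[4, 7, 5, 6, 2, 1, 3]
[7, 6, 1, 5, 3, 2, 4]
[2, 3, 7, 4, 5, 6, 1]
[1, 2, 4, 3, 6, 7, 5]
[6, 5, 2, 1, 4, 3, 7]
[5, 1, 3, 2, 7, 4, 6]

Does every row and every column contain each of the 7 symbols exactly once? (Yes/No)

Each row is a permutation of the 7 symbols, and so is each column.

Yes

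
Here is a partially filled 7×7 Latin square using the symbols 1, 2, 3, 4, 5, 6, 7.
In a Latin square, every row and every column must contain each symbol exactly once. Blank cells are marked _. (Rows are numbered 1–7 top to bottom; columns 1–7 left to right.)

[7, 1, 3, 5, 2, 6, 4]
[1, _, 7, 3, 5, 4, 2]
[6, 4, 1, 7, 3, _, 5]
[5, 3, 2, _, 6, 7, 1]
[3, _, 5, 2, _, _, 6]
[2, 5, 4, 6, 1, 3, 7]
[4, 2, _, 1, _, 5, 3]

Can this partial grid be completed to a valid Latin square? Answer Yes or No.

Yes

No row or column among the givens repeats a symbol, and propagating forced cells runs into no contradiction.
One valid completion exists (for instance, 7 1 3 5 2 6 4 / 1 6 7 3 5 4 2 / 6 4 1 7 3 2 5 / 5 3 2 4 6 7 1 / 3 7 5 2 4 1 6 / 2 5 4 6 1 3 7 / 4 2 6 1 7 5 3).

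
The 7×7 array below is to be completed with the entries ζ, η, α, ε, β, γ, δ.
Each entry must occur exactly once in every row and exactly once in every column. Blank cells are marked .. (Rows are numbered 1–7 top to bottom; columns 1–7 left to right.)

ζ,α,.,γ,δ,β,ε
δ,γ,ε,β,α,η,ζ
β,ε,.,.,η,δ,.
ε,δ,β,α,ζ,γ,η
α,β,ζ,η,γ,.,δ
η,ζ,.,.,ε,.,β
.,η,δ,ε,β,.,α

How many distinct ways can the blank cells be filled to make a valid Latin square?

1

Row 1, column 3: eliminating its row and column leaves {η}.
Row 3, column 3: eliminating its row and column leaves {α, γ}.
Row 3, column 4: eliminating its row and column leaves {ζ}.
Row 3, column 7: eliminating its row and column leaves {γ}.
Row 5, column 6: eliminating its row and column leaves {ε}.
Row 6, column 3: eliminating its row and column leaves {α, γ}.
Row 6, column 4: eliminating its row and column leaves {δ}.
Row 6, column 6: eliminating its row and column leaves {α}.
Row 7, column 1: eliminating its row and column leaves {γ}.
Row 7, column 6: eliminating its row and column leaves {ζ}.
Only one assignment across all blanks avoids any row or column repeat, giving 1 completion.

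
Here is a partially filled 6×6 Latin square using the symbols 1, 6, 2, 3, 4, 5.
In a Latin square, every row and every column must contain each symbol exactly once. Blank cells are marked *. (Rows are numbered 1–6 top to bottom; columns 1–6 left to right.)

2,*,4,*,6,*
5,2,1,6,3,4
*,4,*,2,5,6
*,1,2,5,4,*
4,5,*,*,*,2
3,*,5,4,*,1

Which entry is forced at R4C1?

Row 4 already has {1, 2, 4, 5} and column 1 already has {2, 3, 4, 5}, so row 4, column 1 must be 6.

6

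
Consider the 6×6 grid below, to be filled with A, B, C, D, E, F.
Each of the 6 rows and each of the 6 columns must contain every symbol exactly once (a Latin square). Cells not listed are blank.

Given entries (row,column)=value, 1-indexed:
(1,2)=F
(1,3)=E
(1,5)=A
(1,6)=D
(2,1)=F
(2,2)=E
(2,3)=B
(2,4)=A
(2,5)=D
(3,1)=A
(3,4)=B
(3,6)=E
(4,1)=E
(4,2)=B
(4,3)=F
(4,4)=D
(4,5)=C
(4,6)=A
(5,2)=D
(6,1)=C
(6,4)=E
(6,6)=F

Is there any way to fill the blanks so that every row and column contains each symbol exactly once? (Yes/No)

No

Row 1, column 1: row 1 has {A, D, E, F} and column 1 has {A, C, E, F}, so it must be B.
Now row 5, column 1: row 5 together with column 1 already contain {A, B, C, D, E, F} — every symbol — so nothing can go there. The grid has no valid completion.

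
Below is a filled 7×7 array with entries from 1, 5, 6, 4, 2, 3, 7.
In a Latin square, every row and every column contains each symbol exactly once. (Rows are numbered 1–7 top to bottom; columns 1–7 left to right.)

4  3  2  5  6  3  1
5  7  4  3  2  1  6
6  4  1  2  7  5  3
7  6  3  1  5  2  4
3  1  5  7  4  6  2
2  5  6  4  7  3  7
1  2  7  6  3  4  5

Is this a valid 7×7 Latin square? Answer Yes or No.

No

Row 1 contains 3 twice (at columns 2 and 6); row 6 is also not a permutation.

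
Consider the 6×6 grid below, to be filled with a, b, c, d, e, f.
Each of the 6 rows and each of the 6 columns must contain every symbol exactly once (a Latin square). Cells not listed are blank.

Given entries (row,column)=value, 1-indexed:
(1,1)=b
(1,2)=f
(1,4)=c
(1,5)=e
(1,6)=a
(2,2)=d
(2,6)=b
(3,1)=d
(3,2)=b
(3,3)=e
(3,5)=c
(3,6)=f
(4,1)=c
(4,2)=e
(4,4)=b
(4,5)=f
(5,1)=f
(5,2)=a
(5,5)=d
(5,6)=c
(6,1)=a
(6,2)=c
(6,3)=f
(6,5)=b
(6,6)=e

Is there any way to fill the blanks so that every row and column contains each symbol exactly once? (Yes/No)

Yes

No row or column among the givens repeats a symbol, and propagating forced cells runs into no contradiction.
One valid completion exists (for instance, b f d c e a / e d c f a b / d b e a c f / c e a b f d / f a b e d c / a c f d b e).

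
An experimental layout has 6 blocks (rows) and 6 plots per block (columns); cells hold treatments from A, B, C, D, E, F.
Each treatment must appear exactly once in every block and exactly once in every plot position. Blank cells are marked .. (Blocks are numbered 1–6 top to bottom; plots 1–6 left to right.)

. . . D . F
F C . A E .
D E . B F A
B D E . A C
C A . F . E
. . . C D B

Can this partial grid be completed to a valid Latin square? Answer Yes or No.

No

Block 4, plot 4: block 4 together with plot 4 already contain {A, B, C, D, E, F} — every symbol — so nothing can go there. The grid has no valid completion.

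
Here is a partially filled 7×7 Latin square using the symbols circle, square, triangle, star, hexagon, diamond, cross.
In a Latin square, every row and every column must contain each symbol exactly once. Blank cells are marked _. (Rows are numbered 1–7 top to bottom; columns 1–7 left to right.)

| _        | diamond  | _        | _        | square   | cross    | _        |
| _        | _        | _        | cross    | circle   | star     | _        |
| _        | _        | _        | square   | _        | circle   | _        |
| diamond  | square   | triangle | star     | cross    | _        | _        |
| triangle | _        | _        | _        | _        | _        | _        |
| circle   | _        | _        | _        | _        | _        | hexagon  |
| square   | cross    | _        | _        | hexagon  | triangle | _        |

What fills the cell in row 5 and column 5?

star

Row 2, column 1: row 2 has {circle, star, cross} and column 1 has {circle, square, triangle, diamond}, leaving only hexagon.
Row 1, column 1: row 1 has {square, diamond, cross} and column 1 has {circle, square, triangle, hexagon, diamond}, leaving only star.
Row 2, column 2: row 2 has {circle, star, hexagon, cross} and column 2 has {square, diamond, cross}, leaving only triangle.
Row 3, column 1: row 3 has {circle, square} and column 1 has {circle, square, triangle, star, hexagon, diamond}, leaving only cross.
Row 4, column 6: row 4 has {square, triangle, star, diamond, cross} and column 6 has {circle, triangle, star, cross}, leaving only hexagon.
Row 4, column 7: row 4 has {square, triangle, star, hexagon, diamond, cross} and column 7 has {hexagon}, leaving only circle.
Row 1, column 7: row 1 has {square, star, diamond, cross} and column 7 has {circle, hexagon}, leaving only triangle.
Row 6, column 2: row 6 has {circle, hexagon} and column 2 has {square, triangle, diamond, cross}, leaving only star.
Row 3, column 2: row 3 has {circle, square, cross} and column 2 has {square, triangle, star, diamond, cross}, leaving only hexagon.
Row 5, column 2: row 5 has {triangle} and column 2 has {square, triangle, star, hexagon, diamond, cross}, leaving only circle.
Row 5, column 5 is narrowed to {star, diamond}.
If it were diamond, then row 3, column 7 would be left with no valid symbol.
So row 5, column 5 must be star.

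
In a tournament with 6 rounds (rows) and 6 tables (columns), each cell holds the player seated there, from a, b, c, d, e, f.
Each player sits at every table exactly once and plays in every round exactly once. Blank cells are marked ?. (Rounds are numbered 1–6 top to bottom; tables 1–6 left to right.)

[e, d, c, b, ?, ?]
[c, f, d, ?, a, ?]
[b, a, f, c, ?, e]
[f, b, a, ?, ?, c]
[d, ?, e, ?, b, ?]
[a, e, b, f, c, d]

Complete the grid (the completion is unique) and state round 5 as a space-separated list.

d c e a b f

Round 5, table 2: round 5 has {b, d, e} and table 2 has {a, b, d, e, f}, leaving only c.
Round 5, table 4: round 5 has {b, c, d, e} and table 4 has {b, c, f}, leaving only a.
Round 5, table 6: round 5 has {a, b, c, d, e} and table 6 has {c, d, e}, leaving only f.
So round 5 reads: d c e a b f.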